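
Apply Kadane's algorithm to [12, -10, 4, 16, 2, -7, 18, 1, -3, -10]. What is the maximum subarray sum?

Using Kadane's algorithm on [12, -10, 4, 16, 2, -7, 18, 1, -3, -10]:

Scanning through the array:
Position 1 (value -10): max_ending_here = 2, max_so_far = 12
Position 2 (value 4): max_ending_here = 6, max_so_far = 12
Position 3 (value 16): max_ending_here = 22, max_so_far = 22
Position 4 (value 2): max_ending_here = 24, max_so_far = 24
Position 5 (value -7): max_ending_here = 17, max_so_far = 24
Position 6 (value 18): max_ending_here = 35, max_so_far = 35
Position 7 (value 1): max_ending_here = 36, max_so_far = 36
Position 8 (value -3): max_ending_here = 33, max_so_far = 36
Position 9 (value -10): max_ending_here = 23, max_so_far = 36

Maximum subarray: [12, -10, 4, 16, 2, -7, 18, 1]
Maximum sum: 36

The maximum subarray is [12, -10, 4, 16, 2, -7, 18, 1] with sum 36. This subarray runs from index 0 to index 7.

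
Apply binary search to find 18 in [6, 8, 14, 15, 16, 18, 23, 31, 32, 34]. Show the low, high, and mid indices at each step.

Binary search for 18 in [6, 8, 14, 15, 16, 18, 23, 31, 32, 34]:

lo=0, hi=9, mid=4, arr[mid]=16 -> 16 < 18, search right half
lo=5, hi=9, mid=7, arr[mid]=31 -> 31 > 18, search left half
lo=5, hi=6, mid=5, arr[mid]=18 -> Found target at index 5!

Binary search finds 18 at index 5 after 3 comparisons. The search repeatedly halves the search space by comparing with the middle element.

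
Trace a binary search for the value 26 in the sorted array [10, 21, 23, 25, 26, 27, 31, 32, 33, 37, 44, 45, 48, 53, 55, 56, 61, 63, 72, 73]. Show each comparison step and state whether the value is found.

Binary search for 26 in [10, 21, 23, 25, 26, 27, 31, 32, 33, 37, 44, 45, 48, 53, 55, 56, 61, 63, 72, 73]:

lo=0, hi=19, mid=9, arr[mid]=37 -> 37 > 26, search left half
lo=0, hi=8, mid=4, arr[mid]=26 -> Found target at index 4!

Binary search finds 26 at index 4 after 2 comparisons. The search repeatedly halves the search space by comparing with the middle element.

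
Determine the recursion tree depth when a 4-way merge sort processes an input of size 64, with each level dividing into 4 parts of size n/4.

For divide and conquer with division factor 4:

Problem sizes at each level:
Level 0: 64
Level 1: 16
Level 2: 4
Level 3: 1

The root is level 0 and the size-1 base case is level 3 (the tree spans levels 0 through 3, i.e. 4 levels counting the root), so the depth is the number of divisions: log_4(64) = 3

The recursion tree depth is log_4(64) = 3. At each level, the problem size is divided by 4, so it takes 3 divisions to reduce to a base case of size 1. The algorithm makes 4 recursive calls at each level.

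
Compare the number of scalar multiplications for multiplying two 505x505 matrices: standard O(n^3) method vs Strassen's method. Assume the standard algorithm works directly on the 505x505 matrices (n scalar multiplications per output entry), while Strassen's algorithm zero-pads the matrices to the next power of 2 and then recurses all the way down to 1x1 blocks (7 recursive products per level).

Matrix multiplication for 505x505 matrices:

Strassen's algorithm requires power-of-2 dimensions. Pad 505x505 to 512x512 (next power of 2).

Standard algorithm: 505^3 = 128787625 multiplications
Strassen's algorithm: 7^(log2(512)) = 7^9 = 40353607 multiplications
Savings: 128787625 - 40353607 = 88434018 multiplications

Standard: 128787625 multiplications (505^3). Strassen: 40353607 multiplications (7^9, after padding to 512x512). Strassen reduces 8 recursive multiplications to 7 at each level.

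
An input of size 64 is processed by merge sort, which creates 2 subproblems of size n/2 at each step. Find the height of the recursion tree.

For divide and conquer with division factor 2:

Problem sizes at each level:
Level 0: 64
Level 1: 32
Level 2: 16
Level 3: 8
Level 4: 4
Level 5: 2
Level 6: 1

The root is level 0 and the size-1 base case is level 6 (the tree spans levels 0 through 6, i.e. 7 levels counting the root), so the depth is the number of divisions: log_2(64) = 6

The recursion tree depth is log_2(64) = 6. At each level, the problem size is divided by 2, so it takes 6 divisions to reduce to a base case of size 1. The algorithm makes 2 recursive calls at each level.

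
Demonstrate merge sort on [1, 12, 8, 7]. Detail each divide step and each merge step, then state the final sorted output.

Merge sort trace:

Split: [1, 12, 8, 7] -> [1, 12] and [8, 7]
  Split: [1, 12] -> [1] and [12]
  Merge: [1] + [12] -> [1, 12]
  Split: [8, 7] -> [8] and [7]
  Merge: [8] + [7] -> [7, 8]
Merge: [1, 12] + [7, 8] -> [1, 7, 8, 12]

Final sorted array: [1, 7, 8, 12]

The merge sort proceeds by recursively splitting the array and merging sorted halves.
After all merges, the sorted array is [1, 7, 8, 12].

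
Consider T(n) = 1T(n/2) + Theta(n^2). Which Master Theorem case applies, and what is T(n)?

Master Theorem for T(n) = 1T(n/2) + O(n^2):

a = 1, b = 2, c = 2
log_b(a) = log_2(1) = 0.0000

Case 3: c = 2 > log_2(1) = 0.0000
T(n) = O(n^2) = O(n^2)

For T(n) = 1T(n/2) + O(n^2): log_2(1) = 0.0000. This is Case 3 of the Master Theorem (c > log_b(a), work dominated by root), giving O(n^2).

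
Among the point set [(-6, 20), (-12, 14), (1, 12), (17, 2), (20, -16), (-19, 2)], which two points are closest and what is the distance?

Computing all pairwise distances among 6 points:

d((-6, 20), (-12, 14)) = 8.4853 <-- minimum
d((-6, 20), (1, 12)) = 10.6301
d((-6, 20), (17, 2)) = 29.2062
d((-6, 20), (20, -16)) = 44.4072
d((-6, 20), (-19, 2)) = 22.2036
d((-12, 14), (1, 12)) = 13.1529
d((-12, 14), (17, 2)) = 31.3847
d((-12, 14), (20, -16)) = 43.8634
d((-12, 14), (-19, 2)) = 13.8924
d((1, 12), (17, 2)) = 18.868
d((1, 12), (20, -16)) = 33.8378
d((1, 12), (-19, 2)) = 22.3607
d((17, 2), (20, -16)) = 18.2483
d((17, 2), (-19, 2)) = 36.0
d((20, -16), (-19, 2)) = 42.9535

Closest pair: (-6, 20) and (-12, 14) with distance 8.4853

The closest pair is (-6, 20) and (-12, 14) with Euclidean distance 8.4853. For 6 points, brute-force pairwise comparison is shown above. For large n, the divide-and-conquer algorithm (sort by x, recurse on halves, check the dividing strip) achieves O(n log n).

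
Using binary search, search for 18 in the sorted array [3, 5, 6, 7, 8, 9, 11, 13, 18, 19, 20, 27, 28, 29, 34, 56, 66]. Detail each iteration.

Binary search for 18 in [3, 5, 6, 7, 8, 9, 11, 13, 18, 19, 20, 27, 28, 29, 34, 56, 66]:

lo=0, hi=16, mid=8, arr[mid]=18 -> Found target at index 8!

Binary search finds 18 at index 8 after 1 comparisons. The search repeatedly halves the search space by comparing with the middle element.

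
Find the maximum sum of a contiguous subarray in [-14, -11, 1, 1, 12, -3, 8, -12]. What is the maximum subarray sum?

Using Kadane's algorithm on [-14, -11, 1, 1, 12, -3, 8, -12]:

Scanning through the array:
Position 1 (value -11): max_ending_here = -11, max_so_far = -11
Position 2 (value 1): max_ending_here = 1, max_so_far = 1
Position 3 (value 1): max_ending_here = 2, max_so_far = 2
Position 4 (value 12): max_ending_here = 14, max_so_far = 14
Position 5 (value -3): max_ending_here = 11, max_so_far = 14
Position 6 (value 8): max_ending_here = 19, max_so_far = 19
Position 7 (value -12): max_ending_here = 7, max_so_far = 19

Maximum subarray: [1, 1, 12, -3, 8]
Maximum sum: 19

The maximum subarray is [1, 1, 12, -3, 8] with sum 19. This subarray runs from index 2 to index 6.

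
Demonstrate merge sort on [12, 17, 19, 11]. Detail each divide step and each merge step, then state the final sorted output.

Merge sort trace:

Split: [12, 17, 19, 11] -> [12, 17] and [19, 11]
  Split: [12, 17] -> [12] and [17]
  Merge: [12] + [17] -> [12, 17]
  Split: [19, 11] -> [19] and [11]
  Merge: [19] + [11] -> [11, 19]
Merge: [12, 17] + [11, 19] -> [11, 12, 17, 19]

Final sorted array: [11, 12, 17, 19]

The merge sort proceeds by recursively splitting the array and merging sorted halves.
After all merges, the sorted array is [11, 12, 17, 19].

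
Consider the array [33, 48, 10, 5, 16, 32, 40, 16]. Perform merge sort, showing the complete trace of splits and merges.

Merge sort trace:

Split: [33, 48, 10, 5, 16, 32, 40, 16] -> [33, 48, 10, 5] and [16, 32, 40, 16]
  Split: [33, 48, 10, 5] -> [33, 48] and [10, 5]
    Split: [33, 48] -> [33] and [48]
    Merge: [33] + [48] -> [33, 48]
    Split: [10, 5] -> [10] and [5]
    Merge: [10] + [5] -> [5, 10]
  Merge: [33, 48] + [5, 10] -> [5, 10, 33, 48]
  Split: [16, 32, 40, 16] -> [16, 32] and [40, 16]
    Split: [16, 32] -> [16] and [32]
    Merge: [16] + [32] -> [16, 32]
    Split: [40, 16] -> [40] and [16]
    Merge: [40] + [16] -> [16, 40]
  Merge: [16, 32] + [16, 40] -> [16, 16, 32, 40]
Merge: [5, 10, 33, 48] + [16, 16, 32, 40] -> [5, 10, 16, 16, 32, 33, 40, 48]

Final sorted array: [5, 10, 16, 16, 32, 33, 40, 48]

The merge sort proceeds by recursively splitting the array and merging sorted halves.
After all merges, the sorted array is [5, 10, 16, 16, 32, 33, 40, 48].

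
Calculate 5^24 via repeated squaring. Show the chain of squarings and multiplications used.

Computing 5^24 by squaring (build up from 5^1; each line after the first costs one multiplication):

5^1 = 5
5^2 = (5^1)^2 = 5^2 = 25
5^3 = 5 * 5^2 = 5 * 25 = 125
5^6 = (5^3)^2 = 125^2 = 15625
5^12 = (5^6)^2 = 15625^2 = 244140625
5^24 = (5^12)^2 = 244140625^2 = 59604644775390625

Result: 59604644775390625
Multiplications needed: 5 (5 lines after 5^1)

5^24 = 59604644775390625. Using exponentiation by squaring, this requires 5 multiplications. The key idea: if the exponent is even, square the half-power; if odd, multiply by the base once.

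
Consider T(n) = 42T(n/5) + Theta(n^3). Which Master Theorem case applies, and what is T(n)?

Master Theorem for T(n) = 42T(n/5) + O(n^3):

a = 42, b = 5, c = 3
log_b(a) = log_5(42) = 2.3223

Case 3: c = 3 > log_5(42) = 2.3223
T(n) = O(n^3) = O(n^3)

For T(n) = 42T(n/5) + O(n^3): log_5(42) = 2.3223. This is Case 3 of the Master Theorem (c > log_b(a), work dominated by root), giving O(n^3).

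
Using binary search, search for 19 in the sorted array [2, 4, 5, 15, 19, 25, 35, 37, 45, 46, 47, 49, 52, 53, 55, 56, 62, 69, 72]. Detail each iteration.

Binary search for 19 in [2, 4, 5, 15, 19, 25, 35, 37, 45, 46, 47, 49, 52, 53, 55, 56, 62, 69, 72]:

lo=0, hi=18, mid=9, arr[mid]=46 -> 46 > 19, search left half
lo=0, hi=8, mid=4, arr[mid]=19 -> Found target at index 4!

Binary search finds 19 at index 4 after 2 comparisons. The search repeatedly halves the search space by comparing with the middle element.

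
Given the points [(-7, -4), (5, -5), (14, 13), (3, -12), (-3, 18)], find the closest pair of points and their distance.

Computing all pairwise distances among 5 points:

d((-7, -4), (5, -5)) = 12.0416
d((-7, -4), (14, 13)) = 27.0185
d((-7, -4), (3, -12)) = 12.8062
d((-7, -4), (-3, 18)) = 22.3607
d((5, -5), (14, 13)) = 20.1246
d((5, -5), (3, -12)) = 7.2801 <-- minimum
d((5, -5), (-3, 18)) = 24.3516
d((14, 13), (3, -12)) = 27.313
d((14, 13), (-3, 18)) = 17.72
d((3, -12), (-3, 18)) = 30.5941

Closest pair: (5, -5) and (3, -12) with distance 7.2801

The closest pair is (5, -5) and (3, -12) with Euclidean distance 7.2801. For 5 points, brute-force pairwise comparison is shown above. For large n, the divide-and-conquer algorithm (sort by x, recurse on halves, check the dividing strip) achieves O(n log n).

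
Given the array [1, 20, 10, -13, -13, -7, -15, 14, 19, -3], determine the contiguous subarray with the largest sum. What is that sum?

Using Kadane's algorithm on [1, 20, 10, -13, -13, -7, -15, 14, 19, -3]:

Scanning through the array:
Position 1 (value 20): max_ending_here = 21, max_so_far = 21
Position 2 (value 10): max_ending_here = 31, max_so_far = 31
Position 3 (value -13): max_ending_here = 18, max_so_far = 31
Position 4 (value -13): max_ending_here = 5, max_so_far = 31
Position 5 (value -7): max_ending_here = -2, max_so_far = 31
Position 6 (value -15): max_ending_here = -15, max_so_far = 31
Position 7 (value 14): max_ending_here = 14, max_so_far = 31
Position 8 (value 19): max_ending_here = 33, max_so_far = 33
Position 9 (value -3): max_ending_here = 30, max_so_far = 33

Maximum subarray: [14, 19]
Maximum sum: 33

The maximum subarray is [14, 19] with sum 33. This subarray runs from index 7 to index 8.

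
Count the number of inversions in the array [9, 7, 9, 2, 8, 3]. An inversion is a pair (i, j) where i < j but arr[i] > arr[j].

Finding inversions in [9, 7, 9, 2, 8, 3]:

(0, 1): arr[0]=9 > arr[1]=7
(0, 3): arr[0]=9 > arr[3]=2
(0, 4): arr[0]=9 > arr[4]=8
(0, 5): arr[0]=9 > arr[5]=3
(1, 3): arr[1]=7 > arr[3]=2
(1, 5): arr[1]=7 > arr[5]=3
(2, 3): arr[2]=9 > arr[3]=2
(2, 4): arr[2]=9 > arr[4]=8
(2, 5): arr[2]=9 > arr[5]=3
(4, 5): arr[4]=8 > arr[5]=3

Total inversions: 10

The array has 10 inversion(s): (0,1), (0,3), (0,4), (0,5), (1,3), (1,5), (2,3), (2,4), (2,5), (4,5). Each pair (i,j) satisfies i < j and arr[i] > arr[j].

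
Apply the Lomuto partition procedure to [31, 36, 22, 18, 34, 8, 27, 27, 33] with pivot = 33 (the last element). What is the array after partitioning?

Lomuto partition with pivot = 33:

Initial array: [31, 36, 22, 18, 34, 8, 27, 27, 33]

arr[0]=31 <= 33: swap with position 0, array becomes [31, 36, 22, 18, 34, 8, 27, 27, 33]
arr[1]=36 > 33: no swap
arr[2]=22 <= 33: swap with position 1, array becomes [31, 22, 36, 18, 34, 8, 27, 27, 33]
arr[3]=18 <= 33: swap with position 2, array becomes [31, 22, 18, 36, 34, 8, 27, 27, 33]
arr[4]=34 > 33: no swap
arr[5]=8 <= 33: swap with position 3, array becomes [31, 22, 18, 8, 34, 36, 27, 27, 33]
arr[6]=27 <= 33: swap with position 4, array becomes [31, 22, 18, 8, 27, 36, 34, 27, 33]
arr[7]=27 <= 33: swap with position 5, array becomes [31, 22, 18, 8, 27, 27, 34, 36, 33]

Place pivot at position 6: [31, 22, 18, 8, 27, 27, 33, 36, 34]
Pivot position: 6

After partitioning with pivot 33, the array becomes [31, 22, 18, 8, 27, 27, 33, 36, 34]. The pivot is placed at index 6. All elements to the left of the pivot are <= 33, and all elements to the right are > 33.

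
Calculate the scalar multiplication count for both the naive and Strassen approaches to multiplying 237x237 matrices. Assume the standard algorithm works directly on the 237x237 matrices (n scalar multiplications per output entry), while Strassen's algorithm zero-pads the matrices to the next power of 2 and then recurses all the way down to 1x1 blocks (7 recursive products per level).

Matrix multiplication for 237x237 matrices:

Strassen's algorithm requires power-of-2 dimensions. Pad 237x237 to 256x256 (next power of 2).

Standard algorithm: 237^3 = 13312053 multiplications
Strassen's algorithm: 7^(log2(256)) = 7^8 = 5764801 multiplications
Savings: 13312053 - 5764801 = 7547252 multiplications

Standard: 13312053 multiplications (237^3). Strassen: 5764801 multiplications (7^8, after padding to 256x256). Strassen reduces 8 recursive multiplications to 7 at each level.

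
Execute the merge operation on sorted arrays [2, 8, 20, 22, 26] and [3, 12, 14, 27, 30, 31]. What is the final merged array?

Merging process:

Compare 2 vs 3: take 2 from left. Merged: [2]
Compare 8 vs 3: take 3 from right. Merged: [2, 3]
Compare 8 vs 12: take 8 from left. Merged: [2, 3, 8]
Compare 20 vs 12: take 12 from right. Merged: [2, 3, 8, 12]
Compare 20 vs 14: take 14 from right. Merged: [2, 3, 8, 12, 14]
Compare 20 vs 27: take 20 from left. Merged: [2, 3, 8, 12, 14, 20]
Compare 22 vs 27: take 22 from left. Merged: [2, 3, 8, 12, 14, 20, 22]
Compare 26 vs 27: take 26 from left. Merged: [2, 3, 8, 12, 14, 20, 22, 26]
Append remaining from right: [27, 30, 31]. Merged: [2, 3, 8, 12, 14, 20, 22, 26, 27, 30, 31]

Final merged array: [2, 3, 8, 12, 14, 20, 22, 26, 27, 30, 31]
Total comparisons: 8

The merged array is [2, 3, 8, 12, 14, 20, 22, 26, 27, 30, 31], requiring 8 comparisons. The merge step runs in O(n) time where n is the total number of elements.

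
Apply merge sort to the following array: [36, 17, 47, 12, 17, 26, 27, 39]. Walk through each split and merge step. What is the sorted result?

Merge sort trace:

Split: [36, 17, 47, 12, 17, 26, 27, 39] -> [36, 17, 47, 12] and [17, 26, 27, 39]
  Split: [36, 17, 47, 12] -> [36, 17] and [47, 12]
    Split: [36, 17] -> [36] and [17]
    Merge: [36] + [17] -> [17, 36]
    Split: [47, 12] -> [47] and [12]
    Merge: [47] + [12] -> [12, 47]
  Merge: [17, 36] + [12, 47] -> [12, 17, 36, 47]
  Split: [17, 26, 27, 39] -> [17, 26] and [27, 39]
    Split: [17, 26] -> [17] and [26]
    Merge: [17] + [26] -> [17, 26]
    Split: [27, 39] -> [27] and [39]
    Merge: [27] + [39] -> [27, 39]
  Merge: [17, 26] + [27, 39] -> [17, 26, 27, 39]
Merge: [12, 17, 36, 47] + [17, 26, 27, 39] -> [12, 17, 17, 26, 27, 36, 39, 47]

Final sorted array: [12, 17, 17, 26, 27, 36, 39, 47]

The merge sort proceeds by recursively splitting the array and merging sorted halves.
After all merges, the sorted array is [12, 17, 17, 26, 27, 36, 39, 47].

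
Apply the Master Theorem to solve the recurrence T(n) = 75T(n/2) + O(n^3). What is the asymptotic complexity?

Master Theorem for T(n) = 75T(n/2) + O(n^3):

a = 75, b = 2, c = 3
log_b(a) = log_2(75) = 6.2288

Case 1: c = 3 < log_2(75) = 6.2288
T(n) = O(n^(log_2 75))

For T(n) = 75T(n/2) + O(n^3): log_2(75) = 6.2288. This is Case 1 of the Master Theorem (c < log_b(a), work dominated by leaves), giving O(n^(log_2 75)).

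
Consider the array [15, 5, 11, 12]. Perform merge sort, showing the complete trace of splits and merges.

Merge sort trace:

Split: [15, 5, 11, 12] -> [15, 5] and [11, 12]
  Split: [15, 5] -> [15] and [5]
  Merge: [15] + [5] -> [5, 15]
  Split: [11, 12] -> [11] and [12]
  Merge: [11] + [12] -> [11, 12]
Merge: [5, 15] + [11, 12] -> [5, 11, 12, 15]

Final sorted array: [5, 11, 12, 15]

The merge sort proceeds by recursively splitting the array and merging sorted halves.
After all merges, the sorted array is [5, 11, 12, 15].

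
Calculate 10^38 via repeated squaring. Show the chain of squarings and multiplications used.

Computing 10^38 by squaring (build up from 10^1; each line after the first costs one multiplication):

10^1 = 10
10^2 = (10^1)^2 = 10^2 = 100
10^4 = (10^2)^2 = 100^2 = 10000
10^8 = (10^4)^2 = 10000^2 = 100000000
10^9 = 10 * 10^8 = 10 * 100000000 = 1000000000
10^18 = (10^9)^2 = 1000000000^2 = 1000000000000000000
10^19 = 10 * 10^18 = 10 * 1000000000000000000 = 10000000000000000000
10^38 = (10^19)^2 = 10000000000000000000^2 = 100000000000000000000000000000000000000

Result: 100000000000000000000000000000000000000
Multiplications needed: 7 (7 lines after 10^1)

10^38 = 100000000000000000000000000000000000000. Using exponentiation by squaring, this requires 7 multiplications. The key idea: if the exponent is even, square the half-power; if odd, multiply by the base once.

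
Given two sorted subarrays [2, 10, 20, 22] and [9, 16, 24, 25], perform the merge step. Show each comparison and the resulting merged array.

Merging process:

Compare 2 vs 9: take 2 from left. Merged: [2]
Compare 10 vs 9: take 9 from right. Merged: [2, 9]
Compare 10 vs 16: take 10 from left. Merged: [2, 9, 10]
Compare 20 vs 16: take 16 from right. Merged: [2, 9, 10, 16]
Compare 20 vs 24: take 20 from left. Merged: [2, 9, 10, 16, 20]
Compare 22 vs 24: take 22 from left. Merged: [2, 9, 10, 16, 20, 22]
Append remaining from right: [24, 25]. Merged: [2, 9, 10, 16, 20, 22, 24, 25]

Final merged array: [2, 9, 10, 16, 20, 22, 24, 25]
Total comparisons: 6

The merged array is [2, 9, 10, 16, 20, 22, 24, 25], requiring 6 comparisons. The merge step runs in O(n) time where n is the total number of elements.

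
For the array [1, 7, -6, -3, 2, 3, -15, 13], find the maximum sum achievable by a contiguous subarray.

Using Kadane's algorithm on [1, 7, -6, -3, 2, 3, -15, 13]:

Scanning through the array:
Position 1 (value 7): max_ending_here = 8, max_so_far = 8
Position 2 (value -6): max_ending_here = 2, max_so_far = 8
Position 3 (value -3): max_ending_here = -1, max_so_far = 8
Position 4 (value 2): max_ending_here = 2, max_so_far = 8
Position 5 (value 3): max_ending_here = 5, max_so_far = 8
Position 6 (value -15): max_ending_here = -10, max_so_far = 8
Position 7 (value 13): max_ending_here = 13, max_so_far = 13

Maximum subarray: [13]
Maximum sum: 13

The maximum subarray is [13] with sum 13. This subarray runs from index 7 to index 7.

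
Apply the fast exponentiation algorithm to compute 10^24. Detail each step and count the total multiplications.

Computing 10^24 by squaring (build up from 10^1; each line after the first costs one multiplication):

10^1 = 10
10^2 = (10^1)^2 = 10^2 = 100
10^3 = 10 * 10^2 = 10 * 100 = 1000
10^6 = (10^3)^2 = 1000^2 = 1000000
10^12 = (10^6)^2 = 1000000^2 = 1000000000000
10^24 = (10^12)^2 = 1000000000000^2 = 1000000000000000000000000

Result: 1000000000000000000000000
Multiplications needed: 5 (5 lines after 10^1)

10^24 = 1000000000000000000000000. Using exponentiation by squaring, this requires 5 multiplications. The key idea: if the exponent is even, square the half-power; if odd, multiply by the base once.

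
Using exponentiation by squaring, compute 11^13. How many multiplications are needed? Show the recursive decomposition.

Computing 11^13 by squaring (build up from 11^1; each line after the first costs one multiplication):

11^1 = 11
11^2 = (11^1)^2 = 11^2 = 121
11^3 = 11 * 11^2 = 11 * 121 = 1331
11^6 = (11^3)^2 = 1331^2 = 1771561
11^12 = (11^6)^2 = 1771561^2 = 3138428376721
11^13 = 11 * 11^12 = 11 * 3138428376721 = 34522712143931

Result: 34522712143931
Multiplications needed: 5 (5 lines after 11^1)

11^13 = 34522712143931. Using exponentiation by squaring, this requires 5 multiplications. The key idea: if the exponent is even, square the half-power; if odd, multiply by the base once.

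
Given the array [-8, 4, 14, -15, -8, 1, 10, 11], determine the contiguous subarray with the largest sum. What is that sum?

Using Kadane's algorithm on [-8, 4, 14, -15, -8, 1, 10, 11]:

Scanning through the array:
Position 1 (value 4): max_ending_here = 4, max_so_far = 4
Position 2 (value 14): max_ending_here = 18, max_so_far = 18
Position 3 (value -15): max_ending_here = 3, max_so_far = 18
Position 4 (value -8): max_ending_here = -5, max_so_far = 18
Position 5 (value 1): max_ending_here = 1, max_so_far = 18
Position 6 (value 10): max_ending_here = 11, max_so_far = 18
Position 7 (value 11): max_ending_here = 22, max_so_far = 22

Maximum subarray: [1, 10, 11]
Maximum sum: 22

The maximum subarray is [1, 10, 11] with sum 22. This subarray runs from index 5 to index 7.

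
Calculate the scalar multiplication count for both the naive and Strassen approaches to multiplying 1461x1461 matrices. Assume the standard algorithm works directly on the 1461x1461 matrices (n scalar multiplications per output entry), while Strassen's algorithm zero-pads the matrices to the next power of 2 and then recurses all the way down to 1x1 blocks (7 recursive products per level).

Matrix multiplication for 1461x1461 matrices:

Strassen's algorithm requires power-of-2 dimensions. Pad 1461x1461 to 2048x2048 (next power of 2).

Standard algorithm: 1461^3 = 3118535181 multiplications
Strassen's algorithm: 7^(log2(2048)) = 7^11 = 1977326743 multiplications
Savings: 3118535181 - 1977326743 = 1141208438 multiplications

Standard: 3118535181 multiplications (1461^3). Strassen: 1977326743 multiplications (7^11, after padding to 2048x2048). Strassen reduces 8 recursive multiplications to 7 at each level.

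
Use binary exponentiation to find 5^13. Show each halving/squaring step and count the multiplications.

Computing 5^13 by squaring (build up from 5^1; each line after the first costs one multiplication):

5^1 = 5
5^2 = (5^1)^2 = 5^2 = 25
5^3 = 5 * 5^2 = 5 * 25 = 125
5^6 = (5^3)^2 = 125^2 = 15625
5^12 = (5^6)^2 = 15625^2 = 244140625
5^13 = 5 * 5^12 = 5 * 244140625 = 1220703125

Result: 1220703125
Multiplications needed: 5 (5 lines after 5^1)

5^13 = 1220703125. Using exponentiation by squaring, this requires 5 multiplications. The key idea: if the exponent is even, square the half-power; if odd, multiply by the base once.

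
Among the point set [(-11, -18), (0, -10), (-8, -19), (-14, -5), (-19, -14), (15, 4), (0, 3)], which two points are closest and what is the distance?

Computing all pairwise distances among 7 points:

d((-11, -18), (0, -10)) = 13.6015
d((-11, -18), (-8, -19)) = 3.1623 <-- minimum
d((-11, -18), (-14, -5)) = 13.3417
d((-11, -18), (-19, -14)) = 8.9443
d((-11, -18), (15, 4)) = 34.0588
d((-11, -18), (0, 3)) = 23.7065
d((0, -10), (-8, -19)) = 12.0416
d((0, -10), (-14, -5)) = 14.8661
d((0, -10), (-19, -14)) = 19.4165
d((0, -10), (15, 4)) = 20.5183
d((0, -10), (0, 3)) = 13.0
d((-8, -19), (-14, -5)) = 15.2315
d((-8, -19), (-19, -14)) = 12.083
d((-8, -19), (15, 4)) = 32.5269
d((-8, -19), (0, 3)) = 23.4094
d((-14, -5), (-19, -14)) = 10.2956
d((-14, -5), (15, 4)) = 30.3645
d((-14, -5), (0, 3)) = 16.1245
d((-19, -14), (15, 4)) = 38.4708
d((-19, -14), (0, 3)) = 25.4951
d((15, 4), (0, 3)) = 15.0333

Closest pair: (-11, -18) and (-8, -19) with distance 3.1623

The closest pair is (-11, -18) and (-8, -19) with Euclidean distance 3.1623. For 7 points, brute-force pairwise comparison is shown above. For large n, the divide-and-conquer algorithm (sort by x, recurse on halves, check the dividing strip) achieves O(n log n).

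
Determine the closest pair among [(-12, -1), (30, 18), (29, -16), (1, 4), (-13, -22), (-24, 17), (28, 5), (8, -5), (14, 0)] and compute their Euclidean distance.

Computing all pairwise distances among 9 points:

d((-12, -1), (30, 18)) = 46.0977
d((-12, -1), (29, -16)) = 43.6578
d((-12, -1), (1, 4)) = 13.9284
d((-12, -1), (-13, -22)) = 21.0238
d((-12, -1), (-24, 17)) = 21.6333
d((-12, -1), (28, 5)) = 40.4475
d((-12, -1), (8, -5)) = 20.3961
d((-12, -1), (14, 0)) = 26.0192
d((30, 18), (29, -16)) = 34.0147
d((30, 18), (1, 4)) = 32.2025
d((30, 18), (-13, -22)) = 58.7282
d((30, 18), (-24, 17)) = 54.0093
d((30, 18), (28, 5)) = 13.1529
d((30, 18), (8, -5)) = 31.8277
d((30, 18), (14, 0)) = 24.0832
d((29, -16), (1, 4)) = 34.4093
d((29, -16), (-13, -22)) = 42.4264
d((29, -16), (-24, 17)) = 62.434
d((29, -16), (28, 5)) = 21.0238
d((29, -16), (8, -5)) = 23.7065
d((29, -16), (14, 0)) = 21.9317
d((1, 4), (-13, -22)) = 29.5296
d((1, 4), (-24, 17)) = 28.178
d((1, 4), (28, 5)) = 27.0185
d((1, 4), (8, -5)) = 11.4018
d((1, 4), (14, 0)) = 13.6015
d((-13, -22), (-24, 17)) = 40.5216
d((-13, -22), (28, 5)) = 49.0918
d((-13, -22), (8, -5)) = 27.0185
d((-13, -22), (14, 0)) = 34.8281
d((-24, 17), (28, 5)) = 53.3667
d((-24, 17), (8, -5)) = 38.833
d((-24, 17), (14, 0)) = 41.6293
d((28, 5), (8, -5)) = 22.3607
d((28, 5), (14, 0)) = 14.8661
d((8, -5), (14, 0)) = 7.8102 <-- minimum

Closest pair: (8, -5) and (14, 0) with distance 7.8102

The closest pair is (8, -5) and (14, 0) with Euclidean distance 7.8102. For 9 points, brute-force pairwise comparison is shown above. For large n, the divide-and-conquer algorithm (sort by x, recurse on halves, check the dividing strip) achieves O(n log n).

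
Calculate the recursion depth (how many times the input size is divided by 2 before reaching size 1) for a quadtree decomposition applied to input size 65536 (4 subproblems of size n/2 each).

For divide and conquer with division factor 2:

Problem sizes at each level:
Level 0: 65536
Level 1: 32768
Level 2: 16384
Level 3: 8192
Level 4: 4096
Level 5: 2048
Level 6: 1024
Level 7: 512
Level 8: 256
Level 9: 128
Level 10: 64
Level 11: 32
Level 12: 16
Level 13: 8
Level 14: 4
Level 15: 2
Level 16: 1

The root is level 0 and the size-1 base case is level 16 (the tree spans levels 0 through 16, i.e. 17 levels counting the root), so the depth is the number of divisions: log_2(65536) = 16

The recursion tree depth is log_2(65536) = 16. At each level, the problem size is divided by 2, so it takes 16 divisions to reduce to a base case of size 1. The algorithm makes 4 recursive calls at each level.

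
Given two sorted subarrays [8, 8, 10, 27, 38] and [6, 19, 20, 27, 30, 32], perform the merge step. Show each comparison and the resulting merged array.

Merging process:

Compare 8 vs 6: take 6 from right. Merged: [6]
Compare 8 vs 19: take 8 from left. Merged: [6, 8]
Compare 8 vs 19: take 8 from left. Merged: [6, 8, 8]
Compare 10 vs 19: take 10 from left. Merged: [6, 8, 8, 10]
Compare 27 vs 19: take 19 from right. Merged: [6, 8, 8, 10, 19]
Compare 27 vs 20: take 20 from right. Merged: [6, 8, 8, 10, 19, 20]
Compare 27 vs 27: take 27 from left. Merged: [6, 8, 8, 10, 19, 20, 27]
Compare 38 vs 27: take 27 from right. Merged: [6, 8, 8, 10, 19, 20, 27, 27]
Compare 38 vs 30: take 30 from right. Merged: [6, 8, 8, 10, 19, 20, 27, 27, 30]
Compare 38 vs 32: take 32 from right. Merged: [6, 8, 8, 10, 19, 20, 27, 27, 30, 32]
Append remaining from left: [38]. Merged: [6, 8, 8, 10, 19, 20, 27, 27, 30, 32, 38]

Final merged array: [6, 8, 8, 10, 19, 20, 27, 27, 30, 32, 38]
Total comparisons: 10

The merged array is [6, 8, 8, 10, 19, 20, 27, 27, 30, 32, 38], requiring 10 comparisons. The merge step runs in O(n) time where n is the total number of elements.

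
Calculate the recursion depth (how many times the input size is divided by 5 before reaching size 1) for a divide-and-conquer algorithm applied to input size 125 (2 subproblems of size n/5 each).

For divide and conquer with division factor 5:

Problem sizes at each level:
Level 0: 125
Level 1: 25
Level 2: 5
Level 3: 1

The root is level 0 and the size-1 base case is level 3 (the tree spans levels 0 through 3, i.e. 4 levels counting the root), so the depth is the number of divisions: log_5(125) = 3

The recursion tree depth is log_5(125) = 3. At each level, the problem size is divided by 5, so it takes 3 divisions to reduce to a base case of size 1. The algorithm makes 2 recursive calls at each level.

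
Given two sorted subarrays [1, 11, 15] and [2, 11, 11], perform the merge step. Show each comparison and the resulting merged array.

Merging process:

Compare 1 vs 2: take 1 from left. Merged: [1]
Compare 11 vs 2: take 2 from right. Merged: [1, 2]
Compare 11 vs 11: take 11 from left. Merged: [1, 2, 11]
Compare 15 vs 11: take 11 from right. Merged: [1, 2, 11, 11]
Compare 15 vs 11: take 11 from right. Merged: [1, 2, 11, 11, 11]
Append remaining from left: [15]. Merged: [1, 2, 11, 11, 11, 15]

Final merged array: [1, 2, 11, 11, 11, 15]
Total comparisons: 5

The merged array is [1, 2, 11, 11, 11, 15], requiring 5 comparisons. The merge step runs in O(n) time where n is the total number of elements.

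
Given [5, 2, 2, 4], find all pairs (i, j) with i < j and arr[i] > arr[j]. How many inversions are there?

Finding inversions in [5, 2, 2, 4]:

(0, 1): arr[0]=5 > arr[1]=2
(0, 2): arr[0]=5 > arr[2]=2
(0, 3): arr[0]=5 > arr[3]=4

Total inversions: 3

The array has 3 inversion(s): (0,1), (0,2), (0,3). Each pair (i,j) satisfies i < j and arr[i] > arr[j].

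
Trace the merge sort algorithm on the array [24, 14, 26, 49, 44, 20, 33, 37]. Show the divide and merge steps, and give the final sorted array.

Merge sort trace:

Split: [24, 14, 26, 49, 44, 20, 33, 37] -> [24, 14, 26, 49] and [44, 20, 33, 37]
  Split: [24, 14, 26, 49] -> [24, 14] and [26, 49]
    Split: [24, 14] -> [24] and [14]
    Merge: [24] + [14] -> [14, 24]
    Split: [26, 49] -> [26] and [49]
    Merge: [26] + [49] -> [26, 49]
  Merge: [14, 24] + [26, 49] -> [14, 24, 26, 49]
  Split: [44, 20, 33, 37] -> [44, 20] and [33, 37]
    Split: [44, 20] -> [44] and [20]
    Merge: [44] + [20] -> [20, 44]
    Split: [33, 37] -> [33] and [37]
    Merge: [33] + [37] -> [33, 37]
  Merge: [20, 44] + [33, 37] -> [20, 33, 37, 44]
Merge: [14, 24, 26, 49] + [20, 33, 37, 44] -> [14, 20, 24, 26, 33, 37, 44, 49]

Final sorted array: [14, 20, 24, 26, 33, 37, 44, 49]

The merge sort proceeds by recursively splitting the array and merging sorted halves.
After all merges, the sorted array is [14, 20, 24, 26, 33, 37, 44, 49].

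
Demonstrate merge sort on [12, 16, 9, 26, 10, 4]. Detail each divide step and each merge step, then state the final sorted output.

Merge sort trace:

Split: [12, 16, 9, 26, 10, 4] -> [12, 16, 9] and [26, 10, 4]
  Split: [12, 16, 9] -> [12] and [16, 9]
    Split: [16, 9] -> [16] and [9]
    Merge: [16] + [9] -> [9, 16]
  Merge: [12] + [9, 16] -> [9, 12, 16]
  Split: [26, 10, 4] -> [26] and [10, 4]
    Split: [10, 4] -> [10] and [4]
    Merge: [10] + [4] -> [4, 10]
  Merge: [26] + [4, 10] -> [4, 10, 26]
Merge: [9, 12, 16] + [4, 10, 26] -> [4, 9, 10, 12, 16, 26]

Final sorted array: [4, 9, 10, 12, 16, 26]

The merge sort proceeds by recursively splitting the array and merging sorted halves.
After all merges, the sorted array is [4, 9, 10, 12, 16, 26].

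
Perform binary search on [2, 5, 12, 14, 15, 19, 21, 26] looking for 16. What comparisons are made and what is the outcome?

Binary search for 16 in [2, 5, 12, 14, 15, 19, 21, 26]:

lo=0, hi=7, mid=3, arr[mid]=14 -> 14 < 16, search right half
lo=4, hi=7, mid=5, arr[mid]=19 -> 19 > 16, search left half
lo=4, hi=4, mid=4, arr[mid]=15 -> 15 < 16, search right half
lo=5 > hi=4, target 16 not found

Binary search determines that 16 is not in the array after 3 comparisons. The search space was exhausted without finding the target.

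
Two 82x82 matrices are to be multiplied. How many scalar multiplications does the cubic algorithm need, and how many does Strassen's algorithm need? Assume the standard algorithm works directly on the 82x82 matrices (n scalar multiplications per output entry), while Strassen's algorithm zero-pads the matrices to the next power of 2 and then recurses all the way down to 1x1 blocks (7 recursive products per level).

Matrix multiplication for 82x82 matrices:

Strassen's algorithm requires power-of-2 dimensions. Pad 82x82 to 128x128 (next power of 2).

Standard algorithm: 82^3 = 551368 multiplications
Strassen's algorithm: 7^(log2(128)) = 7^7 = 823543 multiplications
Difference: 551368 - 823543 = -272175 (Strassen uses MORE here due to padding overhead — for small or just-over-power-of-2 n, padding can outweigh the per-level savings)

Standard: 551368 multiplications (82^3). Strassen: 823543 multiplications (7^7, after padding to 128x128). Strassen reduces 8 recursive multiplications to 7 at each level.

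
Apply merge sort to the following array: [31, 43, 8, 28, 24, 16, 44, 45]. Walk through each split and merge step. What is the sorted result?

Merge sort trace:

Split: [31, 43, 8, 28, 24, 16, 44, 45] -> [31, 43, 8, 28] and [24, 16, 44, 45]
  Split: [31, 43, 8, 28] -> [31, 43] and [8, 28]
    Split: [31, 43] -> [31] and [43]
    Merge: [31] + [43] -> [31, 43]
    Split: [8, 28] -> [8] and [28]
    Merge: [8] + [28] -> [8, 28]
  Merge: [31, 43] + [8, 28] -> [8, 28, 31, 43]
  Split: [24, 16, 44, 45] -> [24, 16] and [44, 45]
    Split: [24, 16] -> [24] and [16]
    Merge: [24] + [16] -> [16, 24]
    Split: [44, 45] -> [44] and [45]
    Merge: [44] + [45] -> [44, 45]
  Merge: [16, 24] + [44, 45] -> [16, 24, 44, 45]
Merge: [8, 28, 31, 43] + [16, 24, 44, 45] -> [8, 16, 24, 28, 31, 43, 44, 45]

Final sorted array: [8, 16, 24, 28, 31, 43, 44, 45]

The merge sort proceeds by recursively splitting the array and merging sorted halves.
After all merges, the sorted array is [8, 16, 24, 28, 31, 43, 44, 45].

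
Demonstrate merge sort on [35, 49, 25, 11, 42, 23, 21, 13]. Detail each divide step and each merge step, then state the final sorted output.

Merge sort trace:

Split: [35, 49, 25, 11, 42, 23, 21, 13] -> [35, 49, 25, 11] and [42, 23, 21, 13]
  Split: [35, 49, 25, 11] -> [35, 49] and [25, 11]
    Split: [35, 49] -> [35] and [49]
    Merge: [35] + [49] -> [35, 49]
    Split: [25, 11] -> [25] and [11]
    Merge: [25] + [11] -> [11, 25]
  Merge: [35, 49] + [11, 25] -> [11, 25, 35, 49]
  Split: [42, 23, 21, 13] -> [42, 23] and [21, 13]
    Split: [42, 23] -> [42] and [23]
    Merge: [42] + [23] -> [23, 42]
    Split: [21, 13] -> [21] and [13]
    Merge: [21] + [13] -> [13, 21]
  Merge: [23, 42] + [13, 21] -> [13, 21, 23, 42]
Merge: [11, 25, 35, 49] + [13, 21, 23, 42] -> [11, 13, 21, 23, 25, 35, 42, 49]

Final sorted array: [11, 13, 21, 23, 25, 35, 42, 49]

The merge sort proceeds by recursively splitting the array and merging sorted halves.
After all merges, the sorted array is [11, 13, 21, 23, 25, 35, 42, 49].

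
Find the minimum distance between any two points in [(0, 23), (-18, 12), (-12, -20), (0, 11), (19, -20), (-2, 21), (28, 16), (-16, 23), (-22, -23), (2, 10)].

Computing all pairwise distances among 10 points:

d((0, 23), (-18, 12)) = 21.095
d((0, 23), (-12, -20)) = 44.643
d((0, 23), (0, 11)) = 12.0
d((0, 23), (19, -20)) = 47.0106
d((0, 23), (-2, 21)) = 2.8284
d((0, 23), (28, 16)) = 28.8617
d((0, 23), (-16, 23)) = 16.0
d((0, 23), (-22, -23)) = 50.9902
d((0, 23), (2, 10)) = 13.1529
d((-18, 12), (-12, -20)) = 32.5576
d((-18, 12), (0, 11)) = 18.0278
d((-18, 12), (19, -20)) = 48.9183
d((-18, 12), (-2, 21)) = 18.3576
d((-18, 12), (28, 16)) = 46.1736
d((-18, 12), (-16, 23)) = 11.1803
d((-18, 12), (-22, -23)) = 35.2278
d((-18, 12), (2, 10)) = 20.0998
d((-12, -20), (0, 11)) = 33.2415
d((-12, -20), (19, -20)) = 31.0
d((-12, -20), (-2, 21)) = 42.2019
d((-12, -20), (28, 16)) = 53.8145
d((-12, -20), (-16, 23)) = 43.1856
d((-12, -20), (-22, -23)) = 10.4403
d((-12, -20), (2, 10)) = 33.1059
d((0, 11), (19, -20)) = 36.3593
d((0, 11), (-2, 21)) = 10.198
d((0, 11), (28, 16)) = 28.4429
d((0, 11), (-16, 23)) = 20.0
d((0, 11), (-22, -23)) = 40.4969
d((0, 11), (2, 10)) = 2.2361 <-- minimum
d((19, -20), (-2, 21)) = 46.0652
d((19, -20), (28, 16)) = 37.108
d((19, -20), (-16, 23)) = 55.4437
d((19, -20), (-22, -23)) = 41.1096
d((19, -20), (2, 10)) = 34.4819
d((-2, 21), (28, 16)) = 30.4138
d((-2, 21), (-16, 23)) = 14.1421
d((-2, 21), (-22, -23)) = 48.3322
d((-2, 21), (2, 10)) = 11.7047
d((28, 16), (-16, 23)) = 44.5533
d((28, 16), (-22, -23)) = 63.4114
d((28, 16), (2, 10)) = 26.6833
d((-16, 23), (-22, -23)) = 46.3897
d((-16, 23), (2, 10)) = 22.2036
d((-22, -23), (2, 10)) = 40.8044

Closest pair: (0, 11) and (2, 10) with distance 2.2361

The closest pair is (0, 11) and (2, 10) with Euclidean distance 2.2361. For 10 points, brute-force pairwise comparison is shown above. For large n, the divide-and-conquer algorithm (sort by x, recurse on halves, check the dividing strip) achieves O(n log n).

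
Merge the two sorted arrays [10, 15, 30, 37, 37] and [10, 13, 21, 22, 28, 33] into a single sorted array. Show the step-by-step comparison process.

Merging process:

Compare 10 vs 10: take 10 from left. Merged: [10]
Compare 15 vs 10: take 10 from right. Merged: [10, 10]
Compare 15 vs 13: take 13 from right. Merged: [10, 10, 13]
Compare 15 vs 21: take 15 from left. Merged: [10, 10, 13, 15]
Compare 30 vs 21: take 21 from right. Merged: [10, 10, 13, 15, 21]
Compare 30 vs 22: take 22 from right. Merged: [10, 10, 13, 15, 21, 22]
Compare 30 vs 28: take 28 from right. Merged: [10, 10, 13, 15, 21, 22, 28]
Compare 30 vs 33: take 30 from left. Merged: [10, 10, 13, 15, 21, 22, 28, 30]
Compare 37 vs 33: take 33 from right. Merged: [10, 10, 13, 15, 21, 22, 28, 30, 33]
Append remaining from left: [37, 37]. Merged: [10, 10, 13, 15, 21, 22, 28, 30, 33, 37, 37]

Final merged array: [10, 10, 13, 15, 21, 22, 28, 30, 33, 37, 37]
Total comparisons: 9

The merged array is [10, 10, 13, 15, 21, 22, 28, 30, 33, 37, 37], requiring 9 comparisons. The merge step runs in O(n) time where n is the total number of elements.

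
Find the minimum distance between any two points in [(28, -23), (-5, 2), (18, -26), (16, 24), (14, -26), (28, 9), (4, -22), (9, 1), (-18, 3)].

Computing all pairwise distances among 9 points:

d((28, -23), (-5, 2)) = 41.4005
d((28, -23), (18, -26)) = 10.4403
d((28, -23), (16, 24)) = 48.5077
d((28, -23), (14, -26)) = 14.3178
d((28, -23), (28, 9)) = 32.0
d((28, -23), (4, -22)) = 24.0208
d((28, -23), (9, 1)) = 30.6105
d((28, -23), (-18, 3)) = 52.8394
d((-5, 2), (18, -26)) = 36.2353
d((-5, 2), (16, 24)) = 30.4138
d((-5, 2), (14, -26)) = 33.8378
d((-5, 2), (28, 9)) = 33.7343
d((-5, 2), (4, -22)) = 25.632
d((-5, 2), (9, 1)) = 14.0357
d((-5, 2), (-18, 3)) = 13.0384
d((18, -26), (16, 24)) = 50.04
d((18, -26), (14, -26)) = 4.0 <-- minimum
d((18, -26), (28, 9)) = 36.4005
d((18, -26), (4, -22)) = 14.5602
d((18, -26), (9, 1)) = 28.4605
d((18, -26), (-18, 3)) = 46.2277
d((16, 24), (14, -26)) = 50.04
d((16, 24), (28, 9)) = 19.2094
d((16, 24), (4, -22)) = 47.5395
d((16, 24), (9, 1)) = 24.0416
d((16, 24), (-18, 3)) = 39.9625
d((14, -26), (28, 9)) = 37.6962
d((14, -26), (4, -22)) = 10.7703
d((14, -26), (9, 1)) = 27.4591
d((14, -26), (-18, 3)) = 43.1856
d((28, 9), (4, -22)) = 39.2046
d((28, 9), (9, 1)) = 20.6155
d((28, 9), (-18, 3)) = 46.3897
d((4, -22), (9, 1)) = 23.5372
d((4, -22), (-18, 3)) = 33.3017
d((9, 1), (-18, 3)) = 27.074

Closest pair: (18, -26) and (14, -26) with distance 4.0

The closest pair is (18, -26) and (14, -26) with Euclidean distance 4.0. For 9 points, brute-force pairwise comparison is shown above. For large n, the divide-and-conquer algorithm (sort by x, recurse on halves, check the dividing strip) achieves O(n log n).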